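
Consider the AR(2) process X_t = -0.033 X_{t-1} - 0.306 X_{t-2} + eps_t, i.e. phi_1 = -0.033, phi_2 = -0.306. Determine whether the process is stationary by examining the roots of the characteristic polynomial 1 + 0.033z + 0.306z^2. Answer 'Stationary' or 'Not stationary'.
\text{Stationary}

The AR(p) characteristic polynomial is P(z) = 1 + 0.033z + 0.306z^2.
Stationarity requires all roots to lie outside the unit circle, i.e. |z| > 1 for every root.
Set 1 + (0.033) z + (0.306) z^2 = 0, i.e. a z^2 + b z + c = 0 with a = 0.306, b = 0.033, c = 1.
Discriminant D = b^2 - 4ac = (0.033)^2 - 4*(0.306)*1 = 0.001089 - (1.224) = -1.222911.
D < 0, so the roots are the complex-conjugate pair z = (-b +/- i sqrt(-D)) / (2a) = -0.0539 +/- 1.8069i.
For a conjugate pair |z|^2 = z * conj(z) = (product of roots) = c/a = 1/(0.306) = 3.267974, so |z| = sqrt(3.267974) = 1.8078 for both roots.
Moduli of all roots: 1.8078, 1.8078.
All moduli strictly greater than 1? Yes.
Verdict: Stationary.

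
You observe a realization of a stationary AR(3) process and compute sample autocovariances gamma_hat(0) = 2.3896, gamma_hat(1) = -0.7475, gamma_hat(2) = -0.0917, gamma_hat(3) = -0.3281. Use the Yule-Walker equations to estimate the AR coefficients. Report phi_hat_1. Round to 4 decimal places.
\hat\phi_{1} = -0.3940

The Yule-Walker equations for an AR(p) process read, in matrix form,
  Gamma_p phi = r_p,   with   (Gamma_p)_{ij} = gamma(|i - j|),
                       (r_p)_i = gamma(i),   i,j = 1..p.
Substitute the sample gammas (Toeplitz matrix and right-hand side of size 3):
  Gamma_p = [[2.3896, -0.7475, -0.0917], [-0.7475, 2.3896, -0.7475], [-0.0917, -0.7475, 2.3896]]
  r_p     = [-0.7475, -0.0917, -0.3281]
Written out (R1..R3):
  (R1) 2.3896 phi_1 - 0.7475 phi_2 - 0.0917 phi_3 = -0.7475
  (R2) -0.7475 phi_1 + 2.3896 phi_2 - 0.7475 phi_3 = -0.0917
  (R3) -0.0917 phi_1 - 0.7475 phi_2 + 2.3896 phi_3 = -0.3281
Gaussian elimination:
  R2 <- R2 - (-0.7475/2.3896) R1 = R2 - (-0.312814) R1:  2.155772 phi_2 - 0.776185 phi_3 = -0.325528
  R3 <- R3 - (-0.0917/2.3896) R1 = R3 - (-0.038375) R1:  -0.776185 phi_2 + 2.386081 phi_3 = -0.356785
  R3 <- R3 - (-0.776185/2.155772) R2 = R3 - (-0.36005) R2:  2.106616 phi_3 = -0.473991
Back-substitution:
  phi_hat_3 = -0.473991 / 2.106616 = -0.225001
  phi_hat_2 = (-0.325528 - (-0.776185)(-0.225001)) / 2.155772 = -0.232015
  phi_hat_1 = (-0.7475 - (-0.7475)(-0.232015) - (-0.0917)(-0.225001)) / 2.3896 = -0.394026
So phi_hat = [-0.3940, -0.2320, -0.2250].
Therefore phi_hat_1 = -0.3940.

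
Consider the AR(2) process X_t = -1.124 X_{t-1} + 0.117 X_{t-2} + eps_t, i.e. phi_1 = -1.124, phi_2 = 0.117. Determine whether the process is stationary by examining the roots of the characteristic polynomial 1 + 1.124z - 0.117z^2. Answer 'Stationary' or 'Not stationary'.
\text{Not stationary}

The AR(p) characteristic polynomial is P(z) = 1 + 1.124z - 0.117z^2.
Stationarity requires all roots to lie outside the unit circle, i.e. |z| > 1 for every root.
Set 1 + (1.124) z + (-0.117) z^2 = 0, i.e. a z^2 + b z + c = 0 with a = -0.117, b = 1.124, c = 1.
Discriminant D = b^2 - 4ac = (1.124)^2 - 4*(-0.117)*1 = 1.263376 - (-0.468) = 1.731376.
D >= 0, so the roots are real: z = (-b +/- sqrt(D)) / (2a) = (-1.124 +/- 1.315818) / (-0.234).
  z_1 = (-1.124 + 1.315818) / (-0.234) = -0.8197,   |z_1| = 0.8197.
  z_2 = (-1.124 - 1.315818) / (-0.234) = 10.4266,   |z_2| = 10.4266.
Moduli of all roots: 0.8197, 10.4266.
All moduli strictly greater than 1? No.
Verdict: Not stationary.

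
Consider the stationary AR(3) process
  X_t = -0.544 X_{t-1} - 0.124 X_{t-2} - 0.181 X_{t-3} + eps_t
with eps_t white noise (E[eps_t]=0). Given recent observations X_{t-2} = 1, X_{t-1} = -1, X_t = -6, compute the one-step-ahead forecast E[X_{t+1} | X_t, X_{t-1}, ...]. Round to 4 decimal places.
E[X_{t+1} \mid \mathcal F_t] = 3.2070

For an AR(p) model X_t = c + sum_i phi_i X_{t-i} + eps_t, the
one-step-ahead conditional mean is
  E[X_{t+1} | X_t, ...] = c + sum_i phi_i X_{t+1-i}.
Substitute known values:
  E[X_{t+1} | ...] = (-0.544) * (-6) + (-0.124) * (-1) + (-0.181) * (1)
                   = 3.2070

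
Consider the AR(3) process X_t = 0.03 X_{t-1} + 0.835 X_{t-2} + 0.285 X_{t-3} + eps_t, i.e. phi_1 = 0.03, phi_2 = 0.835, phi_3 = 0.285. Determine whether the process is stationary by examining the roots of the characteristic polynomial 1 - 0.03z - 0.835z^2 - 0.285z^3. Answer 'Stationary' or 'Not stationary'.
\text{Not stationary}

The AR(p) characteristic polynomial is P(z) = 1 - 0.03z - 0.835z^2 - 0.285z^3.
Stationarity requires all roots to lie outside the unit circle, i.e. |z| > 1 for every root.
Degree 3: look for a simple real root z0 first, then factor out (1 - z/z0) and solve the remaining quadratic.
Testing z0 = -2: P(-2) = 1 + (-0.03)(-2) + (-0.835)(-2)^2 + (-0.285)(-2)^3
  = 1 + (0.06) + (-3.34) + (2.28) = 0.  So z_0 = -2 is a root, |z_0| = 2.
Divide out the factor (1 + 0.5 z) = (1 - z/z0) (since 1/z0 = -0.5):
  P(z) = (1 + 0.5 z)(1 + (-0.53) z + (-0.57) z^2)
  [check: z-coef -0.53 - (-0.5) = -0.03; z^2-coef -0.57 - (-0.5)(-0.53) = -0.835; z^3-coef -(-0.5)(-0.57) = -0.285.]
Remaining roots from the quadratic factor 1 + (-0.53) z + (-0.57) z^2:
  Set 1 + (-0.53) z + (-0.57) z^2 = 0, i.e. a z^2 + b z + c = 0 with a = -0.57, b = -0.53, c = 1.
  Discriminant D = b^2 - 4ac = (-0.53)^2 - 4*(-0.57)*1 = 0.2809 - (-2.28) = 2.5609.
  D >= 0, so the roots are real: z = (-b +/- sqrt(D)) / (2a) = (0.53 +/- 1.600281) / (-1.14).
    z_1 = (0.53 + 1.600281) / (-1.14) = -1.8687,   |z_1| = 1.8687.
    z_2 = (0.53 - 1.600281) / (-1.14) = 0.9388,   |z_2| = 0.9388.
Moduli of all roots: 2.0000, 1.8687, 0.9388.
All moduli strictly greater than 1? No.
Verdict: Not stationary.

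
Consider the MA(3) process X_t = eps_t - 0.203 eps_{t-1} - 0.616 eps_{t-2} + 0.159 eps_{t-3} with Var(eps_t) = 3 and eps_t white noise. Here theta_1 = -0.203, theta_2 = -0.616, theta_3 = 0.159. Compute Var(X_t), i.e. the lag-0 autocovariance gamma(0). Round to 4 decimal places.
\gamma(0) = 4.3378

For an MA(q) process X_t = eps_t + sum_i theta_i eps_{t-i} with
Var(eps_t) = sigma^2, the variance is
  gamma(0) = sigma^2 * (1 + sum_i theta_i^2).
  sum_i theta_i^2 = (-0.203)^2 + (-0.616)^2 + (0.159)^2 = 0.041209 + 0.379456 + 0.025281 = 0.445946.
  gamma(0) = 3 * (1 + 0.445946) = 3 * 1.445946 = 4.337838, which rounds to 4.3378.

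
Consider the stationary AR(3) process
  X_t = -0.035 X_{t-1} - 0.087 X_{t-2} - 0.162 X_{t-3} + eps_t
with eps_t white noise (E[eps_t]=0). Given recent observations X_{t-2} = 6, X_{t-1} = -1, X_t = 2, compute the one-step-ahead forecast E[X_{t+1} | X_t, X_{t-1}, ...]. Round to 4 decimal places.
E[X_{t+1} \mid \mathcal F_t] = -0.9550

For an AR(p) model X_t = c + sum_i phi_i X_{t-i} + eps_t, the
one-step-ahead conditional mean is
  E[X_{t+1} | X_t, ...] = c + sum_i phi_i X_{t+1-i}.
Substitute known values:
  E[X_{t+1} | ...] = (-0.035) * (2) + (-0.087) * (-1) + (-0.162) * (6)
                   = -0.9550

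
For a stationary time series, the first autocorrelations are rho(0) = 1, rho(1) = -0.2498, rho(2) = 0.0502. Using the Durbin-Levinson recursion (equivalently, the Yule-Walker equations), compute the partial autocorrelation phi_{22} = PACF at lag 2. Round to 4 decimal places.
\phi_{22} = -0.0130

The PACF at lag k is phi_{kk}, the last component of the solution
to the Yule-Walker system G_k phi = r_k where
  (G_k)_{ij} = rho(|i - j|), (r_k)_i = rho(i), i,j = 1..k.
Equivalently, Durbin-Levinson gives phi_{kk} iteratively:
  phi_{11} = rho(1)
  phi_{kk} = [rho(k) - sum_{j=1..k-1} phi_{k-1,j} rho(k-j)]
            / [1 - sum_{j=1..k-1} phi_{k-1,j} rho(j)],
  phi_{k,j} = phi_{k-1,j} - phi_{kk} phi_{k-1,k-j},  j = 1..k-1.
Step k = 1:
  phi_11 = rho(1) = -0.2498.
Step k = 2:
  phi_22 = [rho(2) - phi_11 rho(1)] / [1 - phi_11 rho(1)] = [0.0502 - (-0.2498)(-0.2498)] / [1 - (-0.2498)(-0.2498)]
         = -0.01220004 / 0.93759996 = -0.013.
Therefore phi_{22} = -0.0130.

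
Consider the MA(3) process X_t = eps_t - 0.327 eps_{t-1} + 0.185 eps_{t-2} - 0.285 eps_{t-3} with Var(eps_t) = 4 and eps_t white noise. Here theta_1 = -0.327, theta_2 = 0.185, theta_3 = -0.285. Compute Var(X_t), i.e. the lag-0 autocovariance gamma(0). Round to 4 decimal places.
\gamma(0) = 4.8895

For an MA(q) process X_t = eps_t + sum_i theta_i eps_{t-i} with
Var(eps_t) = sigma^2, the variance is
  gamma(0) = sigma^2 * (1 + sum_i theta_i^2).
  sum_i theta_i^2 = (-0.327)^2 + (0.185)^2 + (-0.285)^2 = 0.106929 + 0.034225 + 0.081225 = 0.222379.
  gamma(0) = 4 * (1 + 0.222379) = 4 * 1.222379 = 4.889516, which rounds to 4.8895.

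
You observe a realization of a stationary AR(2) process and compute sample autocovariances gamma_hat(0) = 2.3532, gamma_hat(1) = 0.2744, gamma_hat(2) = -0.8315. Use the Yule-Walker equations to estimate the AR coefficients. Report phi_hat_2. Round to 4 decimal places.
\hat\phi_{2} = -0.3720

The Yule-Walker equations for an AR(p) process read, in matrix form,
  Gamma_p phi = r_p,   with   (Gamma_p)_{ij} = gamma(|i - j|),
                       (r_p)_i = gamma(i),   i,j = 1..p.
Substitute the sample gammas (Toeplitz matrix and right-hand side of size 2):
  Gamma_p = [[2.3532, 0.2744], [0.2744, 2.3532]]
  r_p     = [0.2744, -0.8315]
Written out:
  2.3532 phi_1 + 0.2744 phi_2 = 0.2744
  0.2744 phi_1 + 2.3532 phi_2 = -0.8315
Solve by Cramer's rule:
  det = gamma(0)^2 - gamma(1)^2 = (2.3532)^2 - (0.2744)^2 = 5.53755024 - 0.07529536 = 5.46225488
  phi_hat_1 = [gamma(1) gamma(0) - gamma(1) gamma(2)] / det = [(0.2744)(2.3532) - (0.2744)(-0.8315)] / 5.46225488 = 0.87388168 / 5.46225488 = 0.16
  phi_hat_2 = [gamma(0) gamma(2) - gamma(1)^2] / det = [(2.3532)(-0.8315) - (0.2744)^2] / 5.46225488 = -2.03198116 / 5.46225488 = -0.372
So phi_hat = [0.1600, -0.3720].
Therefore phi_hat_2 = -0.3720.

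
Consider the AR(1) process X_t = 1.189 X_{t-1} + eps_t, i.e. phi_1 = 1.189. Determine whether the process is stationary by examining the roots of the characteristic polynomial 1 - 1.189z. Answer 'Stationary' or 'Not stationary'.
\text{Not stationary}

The AR(p) characteristic polynomial is P(z) = 1 - 1.189z.
Stationarity requires all roots to lie outside the unit circle, i.e. |z| > 1 for every root.
This is linear in z: 1 + (-1.189) z = 0  =>  z = -1/(-1.189) = 0.841043,  |z| = 0.841043.
Moduli of all roots: 0.8410.
All moduli strictly greater than 1? No.
Verdict: Not stationary.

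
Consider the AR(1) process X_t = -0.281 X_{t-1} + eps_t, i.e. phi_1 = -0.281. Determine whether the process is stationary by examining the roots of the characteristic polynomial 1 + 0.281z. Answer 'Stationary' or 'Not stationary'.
\text{Stationary}

The AR(p) characteristic polynomial is P(z) = 1 + 0.281z.
Stationarity requires all roots to lie outside the unit circle, i.e. |z| > 1 for every root.
This is linear in z: 1 + (0.281) z = 0  =>  z = -1/(0.281) = -3.558719,  |z| = 3.558719.
Moduli of all roots: 3.5587.
All moduli strictly greater than 1? Yes.
Verdict: Stationary.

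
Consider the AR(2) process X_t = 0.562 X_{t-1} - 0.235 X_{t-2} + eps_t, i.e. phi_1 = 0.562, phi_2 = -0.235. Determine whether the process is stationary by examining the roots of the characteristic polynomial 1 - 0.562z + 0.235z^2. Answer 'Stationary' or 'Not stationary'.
\text{Stationary}

The AR(p) characteristic polynomial is P(z) = 1 - 0.562z + 0.235z^2.
Stationarity requires all roots to lie outside the unit circle, i.e. |z| > 1 for every root.
Set 1 + (-0.562) z + (0.235) z^2 = 0, i.e. a z^2 + b z + c = 0 with a = 0.235, b = -0.562, c = 1.
Discriminant D = b^2 - 4ac = (-0.562)^2 - 4*(0.235)*1 = 0.315844 - (0.94) = -0.624156.
D < 0, so the roots are the complex-conjugate pair z = (-b +/- i sqrt(-D)) / (2a) = 1.1957 +/- 1.6809i.
For a conjugate pair |z|^2 = z * conj(z) = (product of roots) = c/a = 1/(0.235) = 4.255319, so |z| = sqrt(4.255319) = 2.0628 for both roots.
Moduli of all roots: 2.0628, 2.0628.
All moduli strictly greater than 1? Yes.
Verdict: Stationary.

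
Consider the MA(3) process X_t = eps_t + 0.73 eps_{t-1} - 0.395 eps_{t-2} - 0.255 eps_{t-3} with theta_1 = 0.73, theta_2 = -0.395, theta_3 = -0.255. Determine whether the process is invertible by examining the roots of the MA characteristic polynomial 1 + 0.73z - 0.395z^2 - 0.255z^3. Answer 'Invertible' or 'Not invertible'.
\text{Invertible}

The MA(q) characteristic polynomial is P(z) = 1 + 0.73z - 0.395z^2 - 0.255z^3.
Invertibility requires all roots to lie outside the unit circle, i.e. |z| > 1 for every root.
Degree 3: look for a simple real root z0 first, then factor out (1 - z/z0) and solve the remaining quadratic.
Testing z0 = -2: P(-2) = 1 + (0.73)(-2) + (-0.395)(-2)^2 + (-0.255)(-2)^3
  = 1 + (-1.46) + (-1.58) + (2.04) = 0.  So z_0 = -2 is a root, |z_0| = 2.
Divide out the factor (1 + 0.5 z) = (1 - z/z0) (since 1/z0 = -0.5):
  P(z) = (1 + 0.5 z)(1 + (0.23) z + (-0.51) z^2)
  [check: z-coef 0.23 - (-0.5) = 0.73; z^2-coef -0.51 - (-0.5)(0.23) = -0.395; z^3-coef -(-0.5)(-0.51) = -0.255.]
Remaining roots from the quadratic factor 1 + (0.23) z + (-0.51) z^2:
  Set 1 + (0.23) z + (-0.51) z^2 = 0, i.e. a z^2 + b z + c = 0 with a = -0.51, b = 0.23, c = 1.
  Discriminant D = b^2 - 4ac = (0.23)^2 - 4*(-0.51)*1 = 0.0529 - (-2.04) = 2.0929.
  D >= 0, so the roots are real: z = (-b +/- sqrt(D)) / (2a) = (-0.23 +/- 1.446686) / (-1.02).
    z_1 = (-0.23 + 1.446686) / (-1.02) = -1.1928,   |z_1| = 1.1928.
    z_2 = (-0.23 - 1.446686) / (-1.02) = 1.6438,   |z_2| = 1.6438.
Moduli of all roots: 2.0000, 1.1928, 1.6438.
All moduli strictly greater than 1? Yes.
Verdict: Invertible.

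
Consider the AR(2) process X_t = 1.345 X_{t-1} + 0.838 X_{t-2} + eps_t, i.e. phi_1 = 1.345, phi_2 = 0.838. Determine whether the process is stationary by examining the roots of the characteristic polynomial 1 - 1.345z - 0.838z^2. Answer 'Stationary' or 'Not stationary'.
\text{Not stationary}

The AR(p) characteristic polynomial is P(z) = 1 - 1.345z - 0.838z^2.
Stationarity requires all roots to lie outside the unit circle, i.e. |z| > 1 for every root.
Set 1 + (-1.345) z + (-0.838) z^2 = 0, i.e. a z^2 + b z + c = 0 with a = -0.838, b = -1.345, c = 1.
Discriminant D = b^2 - 4ac = (-1.345)^2 - 4*(-0.838)*1 = 1.809025 - (-3.352) = 5.161025.
D >= 0, so the roots are real: z = (-b +/- sqrt(D)) / (2a) = (1.345 +/- 2.271789) / (-1.676).
  z_1 = (1.345 + 2.271789) / (-1.676) = -2.158,   |z_1| = 2.158.
  z_2 = (1.345 - 2.271789) / (-1.676) = 0.553,   |z_2| = 0.553.
Moduli of all roots: 2.1580, 0.5530.
All moduli strictly greater than 1? No.
Verdict: Not stationary.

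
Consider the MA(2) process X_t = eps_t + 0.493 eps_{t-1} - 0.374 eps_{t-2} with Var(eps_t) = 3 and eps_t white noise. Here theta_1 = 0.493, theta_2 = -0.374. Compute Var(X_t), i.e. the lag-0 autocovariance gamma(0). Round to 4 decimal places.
\gamma(0) = 4.1488

For an MA(q) process X_t = eps_t + sum_i theta_i eps_{t-i} with
Var(eps_t) = sigma^2, the variance is
  gamma(0) = sigma^2 * (1 + sum_i theta_i^2).
  sum_i theta_i^2 = (0.493)^2 + (-0.374)^2 = 0.243049 + 0.139876 = 0.382925.
  gamma(0) = 3 * (1 + 0.382925) = 3 * 1.382925 = 4.148775, which rounds to 4.1488.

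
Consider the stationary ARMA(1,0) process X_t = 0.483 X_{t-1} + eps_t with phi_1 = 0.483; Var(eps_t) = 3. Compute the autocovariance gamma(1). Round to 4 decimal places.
\gamma(1) = 1.8899

Multiply the model equation by X_{t-k} and take expectations. With theta_0 = psi_0 = 1 and psi_j the MA(infinity) weights, this gives
  gamma(k) - sum_i phi_i gamma(k-i) = c_k,
  c_k = sigma^2 * sum_{j=k..q} theta_j psi_{j-k}   (c_k = 0 for k > q),
using gamma(-m) = gamma(m).
Pure AR (q = 0): c_0 = sigma^2 = 3, c_k = 0 for k >= 1.
Equations for k = 0 and k = 1 (AR order 1):
  gamma(0) = phi_1 gamma(1) + c_0
  gamma(1) = phi_1 gamma(0) + c_1
Substituting the second into the first: gamma(0) (1 - phi_1^2) = c_0 + phi_1 c_1, so
  gamma(0) = c_0 / (1 - phi_1^2) = 3 / (1 - (0.483)^2) = 3 / 0.766711 = 3.912817.
  gamma(1) = phi_1 gamma(0) = (0.483)(3.912817) = 1.889891.
Therefore gamma(1) = 1.8899 (to 4 decimal places).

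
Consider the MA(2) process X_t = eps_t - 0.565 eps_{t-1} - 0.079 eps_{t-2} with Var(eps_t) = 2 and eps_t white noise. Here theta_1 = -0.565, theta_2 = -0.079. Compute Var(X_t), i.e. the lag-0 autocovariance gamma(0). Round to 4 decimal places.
\gamma(0) = 2.6509

For an MA(q) process X_t = eps_t + sum_i theta_i eps_{t-i} with
Var(eps_t) = sigma^2, the variance is
  gamma(0) = sigma^2 * (1 + sum_i theta_i^2).
  sum_i theta_i^2 = (-0.565)^2 + (-0.079)^2 = 0.319225 + 0.006241 = 0.325466.
  gamma(0) = 2 * (1 + 0.325466) = 2 * 1.325466 = 2.650932, which rounds to 2.6509.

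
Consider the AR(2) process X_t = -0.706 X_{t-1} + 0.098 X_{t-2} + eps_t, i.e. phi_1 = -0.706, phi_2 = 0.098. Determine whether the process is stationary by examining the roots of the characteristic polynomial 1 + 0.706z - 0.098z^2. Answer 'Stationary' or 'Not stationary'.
\text{Stationary}

The AR(p) characteristic polynomial is P(z) = 1 + 0.706z - 0.098z^2.
Stationarity requires all roots to lie outside the unit circle, i.e. |z| > 1 for every root.
Set 1 + (0.706) z + (-0.098) z^2 = 0, i.e. a z^2 + b z + c = 0 with a = -0.098, b = 0.706, c = 1.
Discriminant D = b^2 - 4ac = (0.706)^2 - 4*(-0.098)*1 = 0.498436 - (-0.392) = 0.890436.
D >= 0, so the roots are real: z = (-b +/- sqrt(D)) / (2a) = (-0.706 +/- 0.943629) / (-0.196).
  z_1 = (-0.706 + 0.943629) / (-0.196) = -1.2124,   |z_1| = 1.2124.
  z_2 = (-0.706 - 0.943629) / (-0.196) = 8.4165,   |z_2| = 8.4165.
Moduli of all roots: 1.2124, 8.4165.
All moduli strictly greater than 1? Yes.
Verdict: Stationary.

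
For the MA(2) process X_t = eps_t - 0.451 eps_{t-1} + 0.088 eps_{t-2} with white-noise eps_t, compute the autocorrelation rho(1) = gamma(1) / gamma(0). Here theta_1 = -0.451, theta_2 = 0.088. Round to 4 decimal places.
\rho(1) = -0.4051

For an MA(q) process with theta_0 = 1, the autocovariance is
  gamma(k) = sigma^2 * sum_{i=0..q-k} theta_i * theta_{i+k},
and rho(k) = gamma(k) / gamma(0). Sigma^2 cancels.
  numerator   = (1)*(-0.451) + (-0.451)*(0.088) = -0.490688.
  denominator = (1)^2 + (-0.451)^2 + (0.088)^2 = 1.211145.
  rho(1) = -0.490688 / 1.211145 = -0.4051.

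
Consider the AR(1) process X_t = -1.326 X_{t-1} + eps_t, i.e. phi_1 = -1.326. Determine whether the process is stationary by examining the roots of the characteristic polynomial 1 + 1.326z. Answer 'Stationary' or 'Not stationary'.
\text{Not stationary}

The AR(p) characteristic polynomial is P(z) = 1 + 1.326z.
Stationarity requires all roots to lie outside the unit circle, i.e. |z| > 1 for every root.
This is linear in z: 1 + (1.326) z = 0  =>  z = -1/(1.326) = -0.754148,  |z| = 0.754148.
Moduli of all roots: 0.7541.
All moduli strictly greater than 1? No.
Verdict: Not stationary.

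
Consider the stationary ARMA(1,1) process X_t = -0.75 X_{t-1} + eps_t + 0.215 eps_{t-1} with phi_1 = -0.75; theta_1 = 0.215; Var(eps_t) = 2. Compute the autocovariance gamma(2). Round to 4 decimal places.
\gamma(2) = 1.5385

Multiply the model equation by X_{t-k} and take expectations. With theta_0 = psi_0 = 1 and psi_j the MA(infinity) weights, this gives
  gamma(k) - sum_i phi_i gamma(k-i) = c_k,
  c_k = sigma^2 * sum_{j=k..q} theta_j psi_{j-k}   (c_k = 0 for k > q),
using gamma(-m) = gamma(m).
psi-weights needed (psi_j = theta_j + sum_i phi_i psi_{j-i}):
  psi_1 = theta_1 + phi_1 = 0.215 + (-0.75) = -0.535
Right-hand sides:
  c_0 = sigma^2 (1 + theta_1 psi_1) = 2 * (1 + (0.215)(-0.535)) = 2 * 0.884975 = 1.76995
  c_1 = sigma^2 theta_1 = 2 * (0.215) = 0.43
  c_2 = 0
Equations for k = 0 and k = 1 (AR order 1):
  gamma(0) = phi_1 gamma(1) + c_0
  gamma(1) = phi_1 gamma(0) + c_1
Substituting the second into the first: gamma(0) (1 - phi_1^2) = c_0 + phi_1 c_1, so
  gamma(0) = (c_0 + phi_1 c_1) / (1 - phi_1^2) = (1.76995 + (-0.75)(0.43)) / (1 - (-0.75)^2) = 1.44745 / 0.4375 = 3.308457.
  gamma(1) = phi_1 gamma(0) + c_1 = (-0.75)(3.308457) + (0.43) = -2.051343.
For k = 2 (> q): gamma(2) = phi_1 gamma(1) = (-0.75)(-2.051343) = 1.538507.
Therefore gamma(2) = 1.5385 (to 4 decimal places).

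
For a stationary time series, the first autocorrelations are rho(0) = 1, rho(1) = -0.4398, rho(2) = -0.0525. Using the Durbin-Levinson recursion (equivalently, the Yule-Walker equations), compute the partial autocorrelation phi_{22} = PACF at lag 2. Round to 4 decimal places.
\phi_{22} = -0.3049

The PACF at lag k is phi_{kk}, the last component of the solution
to the Yule-Walker system G_k phi = r_k where
  (G_k)_{ij} = rho(|i - j|), (r_k)_i = rho(i), i,j = 1..k.
Equivalently, Durbin-Levinson gives phi_{kk} iteratively:
  phi_{11} = rho(1)
  phi_{kk} = [rho(k) - sum_{j=1..k-1} phi_{k-1,j} rho(k-j)]
            / [1 - sum_{j=1..k-1} phi_{k-1,j} rho(j)],
  phi_{k,j} = phi_{k-1,j} - phi_{kk} phi_{k-1,k-j},  j = 1..k-1.
Step k = 1:
  phi_11 = rho(1) = -0.4398.
Step k = 2:
  phi_22 = [rho(2) - phi_11 rho(1)] / [1 - phi_11 rho(1)] = [-0.0525 - (-0.4398)(-0.4398)] / [1 - (-0.4398)(-0.4398)]
         = -0.24592404 / 0.80657596 = -0.3049.
Therefore phi_{22} = -0.3049.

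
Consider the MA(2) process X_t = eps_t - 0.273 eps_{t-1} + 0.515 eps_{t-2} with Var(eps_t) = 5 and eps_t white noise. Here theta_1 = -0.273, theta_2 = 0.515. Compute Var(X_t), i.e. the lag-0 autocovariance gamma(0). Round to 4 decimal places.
\gamma(0) = 6.6988

For an MA(q) process X_t = eps_t + sum_i theta_i eps_{t-i} with
Var(eps_t) = sigma^2, the variance is
  gamma(0) = sigma^2 * (1 + sum_i theta_i^2).
  sum_i theta_i^2 = (-0.273)^2 + (0.515)^2 = 0.074529 + 0.265225 = 0.339754.
  gamma(0) = 5 * (1 + 0.339754) = 5 * 1.339754 = 6.69877, which rounds to 6.6988.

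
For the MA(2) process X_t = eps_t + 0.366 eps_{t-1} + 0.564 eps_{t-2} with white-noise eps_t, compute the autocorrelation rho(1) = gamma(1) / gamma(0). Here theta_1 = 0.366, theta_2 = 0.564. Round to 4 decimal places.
\rho(1) = 0.3942

For an MA(q) process with theta_0 = 1, the autocovariance is
  gamma(k) = sigma^2 * sum_{i=0..q-k} theta_i * theta_{i+k},
and rho(k) = gamma(k) / gamma(0). Sigma^2 cancels.
  numerator   = (1)*(0.366) + (0.366)*(0.564) = 0.572424.
  denominator = (1)^2 + (0.366)^2 + (0.564)^2 = 1.452052.
  rho(1) = 0.572424 / 1.452052 = 0.3942.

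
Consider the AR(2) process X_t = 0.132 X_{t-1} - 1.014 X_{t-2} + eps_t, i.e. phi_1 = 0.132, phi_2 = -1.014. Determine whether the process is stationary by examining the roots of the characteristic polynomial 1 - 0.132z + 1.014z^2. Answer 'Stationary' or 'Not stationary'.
\text{Not stationary}

The AR(p) characteristic polynomial is P(z) = 1 - 0.132z + 1.014z^2.
Stationarity requires all roots to lie outside the unit circle, i.e. |z| > 1 for every root.
Set 1 + (-0.132) z + (1.014) z^2 = 0, i.e. a z^2 + b z + c = 0 with a = 1.014, b = -0.132, c = 1.
Discriminant D = b^2 - 4ac = (-0.132)^2 - 4*(1.014)*1 = 0.017424 - (4.056) = -4.038576.
D < 0, so the roots are the complex-conjugate pair z = (-b +/- i sqrt(-D)) / (2a) = 0.0651 +/- 0.9909i.
For a conjugate pair |z|^2 = z * conj(z) = (product of roots) = c/a = 1/(1.014) = 0.986193, so |z| = sqrt(0.986193) = 0.9931 for both roots.
Moduli of all roots: 0.9931, 0.9931.
All moduli strictly greater than 1? No.
Verdict: Not stationary.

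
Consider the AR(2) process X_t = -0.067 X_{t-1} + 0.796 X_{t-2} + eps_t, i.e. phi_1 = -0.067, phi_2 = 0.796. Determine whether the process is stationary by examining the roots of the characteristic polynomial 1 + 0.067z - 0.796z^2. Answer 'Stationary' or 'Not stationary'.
\text{Stationary}

The AR(p) characteristic polynomial is P(z) = 1 + 0.067z - 0.796z^2.
Stationarity requires all roots to lie outside the unit circle, i.e. |z| > 1 for every root.
Set 1 + (0.067) z + (-0.796) z^2 = 0, i.e. a z^2 + b z + c = 0 with a = -0.796, b = 0.067, c = 1.
Discriminant D = b^2 - 4ac = (0.067)^2 - 4*(-0.796)*1 = 0.004489 - (-3.184) = 3.188489.
D >= 0, so the roots are real: z = (-b +/- sqrt(D)) / (2a) = (-0.067 +/- 1.785634) / (-1.592).
  z_1 = (-0.067 + 1.785634) / (-1.592) = -1.0795,   |z_1| = 1.0795.
  z_2 = (-0.067 - 1.785634) / (-1.592) = 1.1637,   |z_2| = 1.1637.
Moduli of all roots: 1.0795, 1.1637.
All moduli strictly greater than 1? Yes.
Verdict: Stationary.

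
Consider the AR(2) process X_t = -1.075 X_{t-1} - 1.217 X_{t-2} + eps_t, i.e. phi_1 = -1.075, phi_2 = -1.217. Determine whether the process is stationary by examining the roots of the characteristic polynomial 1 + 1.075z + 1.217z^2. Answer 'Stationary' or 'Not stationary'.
\text{Not stationary}

The AR(p) characteristic polynomial is P(z) = 1 + 1.075z + 1.217z^2.
Stationarity requires all roots to lie outside the unit circle, i.e. |z| > 1 for every root.
Set 1 + (1.075) z + (1.217) z^2 = 0, i.e. a z^2 + b z + c = 0 with a = 1.217, b = 1.075, c = 1.
Discriminant D = b^2 - 4ac = (1.075)^2 - 4*(1.217)*1 = 1.155625 - (4.868) = -3.712375.
D < 0, so the roots are the complex-conjugate pair z = (-b +/- i sqrt(-D)) / (2a) = -0.4417 +/- 0.7916i.
For a conjugate pair |z|^2 = z * conj(z) = (product of roots) = c/a = 1/(1.217) = 0.821693, so |z| = sqrt(0.821693) = 0.9065 for both roots.
Moduli of all roots: 0.9065, 0.9065.
All moduli strictly greater than 1? No.
Verdict: Not stationary.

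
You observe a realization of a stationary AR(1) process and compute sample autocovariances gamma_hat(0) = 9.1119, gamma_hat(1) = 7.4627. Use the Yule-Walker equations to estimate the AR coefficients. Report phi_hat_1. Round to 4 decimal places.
\hat\phi_{1} = 0.8190

The Yule-Walker equations for an AR(p) process read, in matrix form,
  Gamma_p phi = r_p,   with   (Gamma_p)_{ij} = gamma(|i - j|),
                       (r_p)_i = gamma(i),   i,j = 1..p.
Substitute the sample gammas (Toeplitz matrix and right-hand side of size 1):
  Gamma_p = [[9.1119]]
  r_p     = [7.4627]
With p = 1 this is the single equation gamma(0) phi_1 = gamma(1):
  phi_hat_1 = gamma(1) / gamma(0) = 7.4627 / 9.1119 = 0.8190.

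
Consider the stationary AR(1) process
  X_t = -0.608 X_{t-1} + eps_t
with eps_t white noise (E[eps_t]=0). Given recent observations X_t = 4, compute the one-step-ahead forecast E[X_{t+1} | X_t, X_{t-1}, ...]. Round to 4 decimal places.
E[X_{t+1} \mid \mathcal F_t] = -2.4320

For an AR(p) model X_t = c + sum_i phi_i X_{t-i} + eps_t, the
one-step-ahead conditional mean is
  E[X_{t+1} | X_t, ...] = c + sum_i phi_i X_{t+1-i}.
Substitute known values:
  E[X_{t+1} | ...] = (-0.608) * (4)
                   = -2.4320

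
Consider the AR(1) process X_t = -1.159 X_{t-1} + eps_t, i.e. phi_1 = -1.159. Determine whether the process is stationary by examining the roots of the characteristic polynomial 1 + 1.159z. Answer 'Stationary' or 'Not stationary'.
\text{Not stationary}

The AR(p) characteristic polynomial is P(z) = 1 + 1.159z.
Stationarity requires all roots to lie outside the unit circle, i.e. |z| > 1 for every root.
This is linear in z: 1 + (1.159) z = 0  =>  z = -1/(1.159) = -0.862813,  |z| = 0.862813.
Moduli of all roots: 0.8628.
All moduli strictly greater than 1? No.
Verdict: Not stationary.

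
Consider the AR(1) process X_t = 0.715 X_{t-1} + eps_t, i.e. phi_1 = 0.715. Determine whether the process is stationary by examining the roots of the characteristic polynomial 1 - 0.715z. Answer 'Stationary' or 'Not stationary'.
\text{Stationary}

The AR(p) characteristic polynomial is P(z) = 1 - 0.715z.
Stationarity requires all roots to lie outside the unit circle, i.e. |z| > 1 for every root.
This is linear in z: 1 + (-0.715) z = 0  =>  z = -1/(-0.715) = 1.398601,  |z| = 1.398601.
Moduli of all roots: 1.3986.
All moduli strictly greater than 1? Yes.
Verdict: Stationary.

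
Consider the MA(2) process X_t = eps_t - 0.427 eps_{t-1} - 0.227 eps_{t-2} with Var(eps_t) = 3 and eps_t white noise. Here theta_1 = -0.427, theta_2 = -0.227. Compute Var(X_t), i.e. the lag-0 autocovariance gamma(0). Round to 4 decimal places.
\gamma(0) = 3.7016

For an MA(q) process X_t = eps_t + sum_i theta_i eps_{t-i} with
Var(eps_t) = sigma^2, the variance is
  gamma(0) = sigma^2 * (1 + sum_i theta_i^2).
  sum_i theta_i^2 = (-0.427)^2 + (-0.227)^2 = 0.182329 + 0.051529 = 0.233858.
  gamma(0) = 3 * (1 + 0.233858) = 3 * 1.233858 = 3.701574, which rounds to 3.7016.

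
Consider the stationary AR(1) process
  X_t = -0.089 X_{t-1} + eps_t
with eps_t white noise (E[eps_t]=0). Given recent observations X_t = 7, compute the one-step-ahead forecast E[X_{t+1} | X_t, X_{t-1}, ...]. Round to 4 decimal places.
E[X_{t+1} \mid \mathcal F_t] = -0.6230

For an AR(p) model X_t = c + sum_i phi_i X_{t-i} + eps_t, the
one-step-ahead conditional mean is
  E[X_{t+1} | X_t, ...] = c + sum_i phi_i X_{t+1-i}.
Substitute known values:
  E[X_{t+1} | ...] = (-0.089) * (7)
                   = -0.6230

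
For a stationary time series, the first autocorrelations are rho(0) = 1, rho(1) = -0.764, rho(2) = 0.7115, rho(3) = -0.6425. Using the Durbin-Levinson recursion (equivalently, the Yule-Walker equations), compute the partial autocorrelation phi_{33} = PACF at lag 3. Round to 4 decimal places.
\phi_{33} = -0.0829

The PACF at lag k is phi_{kk}, the last component of the solution
to the Yule-Walker system G_k phi = r_k where
  (G_k)_{ij} = rho(|i - j|), (r_k)_i = rho(i), i,j = 1..k.
Equivalently, Durbin-Levinson gives phi_{kk} iteratively:
  phi_{11} = rho(1)
  phi_{kk} = [rho(k) - sum_{j=1..k-1} phi_{k-1,j} rho(k-j)]
            / [1 - sum_{j=1..k-1} phi_{k-1,j} rho(j)],
  phi_{k,j} = phi_{k-1,j} - phi_{kk} phi_{k-1,k-j},  j = 1..k-1.
Step k = 1:
  phi_11 = rho(1) = -0.764.
Step k = 2:
  phi_22 = [rho(2) - phi_11 rho(1)] / [1 - phi_11 rho(1)] = [0.7115 - (-0.764)(-0.764)] / [1 - (-0.764)(-0.764)]
         = 0.127804 / 0.416304 = 0.306997.
  Update: phi_21 = phi_11 - phi_22 phi_11 = -0.764 - (0.306997)(-0.764) = -0.529454.
Step k = 3:
  phi_33 = [rho(3) - phi_21 rho(2) - phi_22 rho(1)] / [1 - phi_21 rho(1) - phi_22 rho(2)]
    numerator   = -0.6425 - (-0.529454)(0.7115) - (0.306997)(-0.764) = -0.03124761
    denominator = 1 - (-0.529454)(-0.764) - (0.306997)(0.7115) = 0.37706858
  phi_33 = -0.03124761 / 0.37706858 = -0.0829.
Therefore phi_{33} = -0.0829.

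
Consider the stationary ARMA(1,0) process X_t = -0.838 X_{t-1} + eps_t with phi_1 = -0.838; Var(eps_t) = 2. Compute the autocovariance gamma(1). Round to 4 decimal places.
\gamma(1) = -5.6288

Multiply the model equation by X_{t-k} and take expectations. With theta_0 = psi_0 = 1 and psi_j the MA(infinity) weights, this gives
  gamma(k) - sum_i phi_i gamma(k-i) = c_k,
  c_k = sigma^2 * sum_{j=k..q} theta_j psi_{j-k}   (c_k = 0 for k > q),
using gamma(-m) = gamma(m).
Pure AR (q = 0): c_0 = sigma^2 = 2, c_k = 0 for k >= 1.
Equations for k = 0 and k = 1 (AR order 1):
  gamma(0) = phi_1 gamma(1) + c_0
  gamma(1) = phi_1 gamma(0) + c_1
Substituting the second into the first: gamma(0) (1 - phi_1^2) = c_0 + phi_1 c_1, so
  gamma(0) = c_0 / (1 - phi_1^2) = 2 / (1 - (-0.838)^2) = 2 / 0.297756 = 6.716909.
  gamma(1) = phi_1 gamma(0) = (-0.838)(6.716909) = -5.62877.
Therefore gamma(1) = -5.6288 (to 4 decimal places).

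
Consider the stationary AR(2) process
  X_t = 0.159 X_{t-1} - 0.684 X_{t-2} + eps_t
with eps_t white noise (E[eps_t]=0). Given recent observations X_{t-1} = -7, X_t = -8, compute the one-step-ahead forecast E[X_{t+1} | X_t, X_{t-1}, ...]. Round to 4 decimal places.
E[X_{t+1} \mid \mathcal F_t] = 3.5160

For an AR(p) model X_t = c + sum_i phi_i X_{t-i} + eps_t, the
one-step-ahead conditional mean is
  E[X_{t+1} | X_t, ...] = c + sum_i phi_i X_{t+1-i}.
Substitute known values:
  E[X_{t+1} | ...] = (0.159) * (-8) + (-0.684) * (-7)
                   = 3.5160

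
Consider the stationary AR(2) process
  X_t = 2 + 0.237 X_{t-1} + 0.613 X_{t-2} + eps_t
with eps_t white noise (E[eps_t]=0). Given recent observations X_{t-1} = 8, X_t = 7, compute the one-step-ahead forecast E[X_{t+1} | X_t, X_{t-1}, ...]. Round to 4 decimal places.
E[X_{t+1} \mid \mathcal F_t] = 8.5630

For an AR(p) model X_t = c + sum_i phi_i X_{t-i} + eps_t, the
one-step-ahead conditional mean is
  E[X_{t+1} | X_t, ...] = c + sum_i phi_i X_{t+1-i}.
Substitute known values:
  E[X_{t+1} | ...] = 2 + (0.237) * (7) + (0.613) * (8)
                   = 8.5630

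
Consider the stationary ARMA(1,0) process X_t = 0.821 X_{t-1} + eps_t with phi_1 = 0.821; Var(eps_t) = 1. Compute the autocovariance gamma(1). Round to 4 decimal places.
\gamma(1) = 2.5187

Multiply the model equation by X_{t-k} and take expectations. With theta_0 = psi_0 = 1 and psi_j the MA(infinity) weights, this gives
  gamma(k) - sum_i phi_i gamma(k-i) = c_k,
  c_k = sigma^2 * sum_{j=k..q} theta_j psi_{j-k}   (c_k = 0 for k > q),
using gamma(-m) = gamma(m).
Pure AR (q = 0): c_0 = sigma^2 = 1, c_k = 0 for k >= 1.
Equations for k = 0 and k = 1 (AR order 1):
  gamma(0) = phi_1 gamma(1) + c_0
  gamma(1) = phi_1 gamma(0) + c_1
Substituting the second into the first: gamma(0) (1 - phi_1^2) = c_0 + phi_1 c_1, so
  gamma(0) = c_0 / (1 - phi_1^2) = 1 / (1 - (0.821)^2) = 1 / 0.325959 = 3.06787.
  gamma(1) = phi_1 gamma(0) = (0.821)(3.06787) = 2.518722.
Therefore gamma(1) = 2.5187 (to 4 decimal places).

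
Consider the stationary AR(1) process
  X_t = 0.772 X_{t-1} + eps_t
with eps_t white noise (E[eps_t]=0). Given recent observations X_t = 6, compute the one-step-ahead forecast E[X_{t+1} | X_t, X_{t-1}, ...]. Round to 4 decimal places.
E[X_{t+1} \mid \mathcal F_t] = 4.6320

For an AR(p) model X_t = c + sum_i phi_i X_{t-i} + eps_t, the
one-step-ahead conditional mean is
  E[X_{t+1} | X_t, ...] = c + sum_i phi_i X_{t+1-i}.
Substitute known values:
  E[X_{t+1} | ...] = (0.772) * (6)
                   = 4.6320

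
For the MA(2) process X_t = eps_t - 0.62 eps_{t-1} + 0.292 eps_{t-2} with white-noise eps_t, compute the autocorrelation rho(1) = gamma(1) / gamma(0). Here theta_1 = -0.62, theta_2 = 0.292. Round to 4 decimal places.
\rho(1) = -0.5450

For an MA(q) process with theta_0 = 1, the autocovariance is
  gamma(k) = sigma^2 * sum_{i=0..q-k} theta_i * theta_{i+k},
and rho(k) = gamma(k) / gamma(0). Sigma^2 cancels.
  numerator   = (1)*(-0.62) + (-0.62)*(0.292) = -0.80104.
  denominator = (1)^2 + (-0.62)^2 + (0.292)^2 = 1.469664.
  rho(1) = -0.80104 / 1.469664 = -0.5450.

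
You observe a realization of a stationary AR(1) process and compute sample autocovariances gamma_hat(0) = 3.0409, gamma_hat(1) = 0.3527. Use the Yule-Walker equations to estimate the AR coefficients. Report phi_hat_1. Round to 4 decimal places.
\hat\phi_{1} = 0.1160

The Yule-Walker equations for an AR(p) process read, in matrix form,
  Gamma_p phi = r_p,   with   (Gamma_p)_{ij} = gamma(|i - j|),
                       (r_p)_i = gamma(i),   i,j = 1..p.
Substitute the sample gammas (Toeplitz matrix and right-hand side of size 1):
  Gamma_p = [[3.0409]]
  r_p     = [0.3527]
With p = 1 this is the single equation gamma(0) phi_1 = gamma(1):
  phi_hat_1 = gamma(1) / gamma(0) = 0.3527 / 3.0409 = 0.1160.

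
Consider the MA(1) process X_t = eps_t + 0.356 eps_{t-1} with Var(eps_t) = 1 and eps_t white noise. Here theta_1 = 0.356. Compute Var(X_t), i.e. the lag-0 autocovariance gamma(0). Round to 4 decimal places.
\gamma(0) = 1.1267

For an MA(q) process X_t = eps_t + sum_i theta_i eps_{t-i} with
Var(eps_t) = sigma^2, the variance is
  gamma(0) = sigma^2 * (1 + sum_i theta_i^2).
  sum_i theta_i^2 = (0.356)^2 = 0.126736.
  gamma(0) = 1 * (1 + 0.126736) = 1 * 1.126736 = 1.126736, which rounds to 1.1267.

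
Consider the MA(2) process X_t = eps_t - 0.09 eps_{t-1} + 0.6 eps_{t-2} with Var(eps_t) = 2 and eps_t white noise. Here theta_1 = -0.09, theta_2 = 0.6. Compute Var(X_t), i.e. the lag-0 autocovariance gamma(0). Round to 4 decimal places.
\gamma(0) = 2.7362

For an MA(q) process X_t = eps_t + sum_i theta_i eps_{t-i} with
Var(eps_t) = sigma^2, the variance is
  gamma(0) = sigma^2 * (1 + sum_i theta_i^2).
  sum_i theta_i^2 = (-0.09)^2 + (0.6)^2 = 0.0081 + 0.36 = 0.3681.
  gamma(0) = 2 * (1 + 0.3681) = 2 * 1.3681 = 2.7362.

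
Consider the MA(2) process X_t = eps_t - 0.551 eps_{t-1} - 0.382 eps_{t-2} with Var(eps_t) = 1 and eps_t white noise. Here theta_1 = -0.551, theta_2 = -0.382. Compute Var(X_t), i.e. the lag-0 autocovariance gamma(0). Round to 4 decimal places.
\gamma(0) = 1.4495

For an MA(q) process X_t = eps_t + sum_i theta_i eps_{t-i} with
Var(eps_t) = sigma^2, the variance is
  gamma(0) = sigma^2 * (1 + sum_i theta_i^2).
  sum_i theta_i^2 = (-0.551)^2 + (-0.382)^2 = 0.303601 + 0.145924 = 0.449525.
  gamma(0) = 1 * (1 + 0.449525) = 1 * 1.449525 = 1.449525, which rounds to 1.4495.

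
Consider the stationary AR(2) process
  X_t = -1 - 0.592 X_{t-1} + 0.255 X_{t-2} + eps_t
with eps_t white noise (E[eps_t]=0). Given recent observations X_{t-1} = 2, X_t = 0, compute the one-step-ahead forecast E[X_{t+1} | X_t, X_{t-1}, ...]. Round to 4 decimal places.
E[X_{t+1} \mid \mathcal F_t] = -0.4900

For an AR(p) model X_t = c + sum_i phi_i X_{t-i} + eps_t, the
one-step-ahead conditional mean is
  E[X_{t+1} | X_t, ...] = c + sum_i phi_i X_{t+1-i}.
Substitute known values:
  E[X_{t+1} | ...] = -1 + (-0.592) * (0) + (0.255) * (2)
                   = -0.4900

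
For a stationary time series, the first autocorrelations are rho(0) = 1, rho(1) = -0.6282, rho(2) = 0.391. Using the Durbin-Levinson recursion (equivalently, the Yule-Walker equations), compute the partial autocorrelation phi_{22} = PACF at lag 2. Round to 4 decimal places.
\phi_{22} = -0.0060

The PACF at lag k is phi_{kk}, the last component of the solution
to the Yule-Walker system G_k phi = r_k where
  (G_k)_{ij} = rho(|i - j|), (r_k)_i = rho(i), i,j = 1..k.
Equivalently, Durbin-Levinson gives phi_{kk} iteratively:
  phi_{11} = rho(1)
  phi_{kk} = [rho(k) - sum_{j=1..k-1} phi_{k-1,j} rho(k-j)]
            / [1 - sum_{j=1..k-1} phi_{k-1,j} rho(j)],
  phi_{k,j} = phi_{k-1,j} - phi_{kk} phi_{k-1,k-j},  j = 1..k-1.
Step k = 1:
  phi_11 = rho(1) = -0.6282.
Step k = 2:
  phi_22 = [rho(2) - phi_11 rho(1)] / [1 - phi_11 rho(1)] = [0.391 - (-0.6282)(-0.6282)] / [1 - (-0.6282)(-0.6282)]
         = -0.00363524 / 0.60536476 = -0.006.
Therefore phi_{22} = -0.0060.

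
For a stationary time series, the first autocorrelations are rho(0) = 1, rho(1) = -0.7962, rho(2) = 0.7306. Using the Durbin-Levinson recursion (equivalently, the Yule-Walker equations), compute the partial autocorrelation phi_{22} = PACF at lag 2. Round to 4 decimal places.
\phi_{22} = 0.2641

The PACF at lag k is phi_{kk}, the last component of the solution
to the Yule-Walker system G_k phi = r_k where
  (G_k)_{ij} = rho(|i - j|), (r_k)_i = rho(i), i,j = 1..k.
Equivalently, Durbin-Levinson gives phi_{kk} iteratively:
  phi_{11} = rho(1)
  phi_{kk} = [rho(k) - sum_{j=1..k-1} phi_{k-1,j} rho(k-j)]
            / [1 - sum_{j=1..k-1} phi_{k-1,j} rho(j)],
  phi_{k,j} = phi_{k-1,j} - phi_{kk} phi_{k-1,k-j},  j = 1..k-1.
Step k = 1:
  phi_11 = rho(1) = -0.7962.
Step k = 2:
  phi_22 = [rho(2) - phi_11 rho(1)] / [1 - phi_11 rho(1)] = [0.7306 - (-0.7962)(-0.7962)] / [1 - (-0.7962)(-0.7962)]
         = 0.09666556 / 0.36606556 = 0.2641.
Therefore phi_{22} = 0.2641.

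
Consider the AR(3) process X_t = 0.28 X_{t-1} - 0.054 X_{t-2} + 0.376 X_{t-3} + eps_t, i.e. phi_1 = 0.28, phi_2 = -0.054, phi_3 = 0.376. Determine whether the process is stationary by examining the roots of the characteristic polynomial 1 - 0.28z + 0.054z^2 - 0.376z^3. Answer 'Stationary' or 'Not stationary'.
\text{Stationary}

The AR(p) characteristic polynomial is P(z) = 1 - 0.28z + 0.054z^2 - 0.376z^3.
Stationarity requires all roots to lie outside the unit circle, i.e. |z| > 1 for every root.
Degree 3: look for a simple real root z0 first, then factor out (1 - z/z0) and solve the remaining quadratic.
Testing z0 = 1.25: P(1.25) = 1 + (-0.28)(1.25) + (0.054)(1.25)^2 + (-0.376)(1.25)^3
  = 1 + (-0.35) + (0.084375) + (-0.734375) = 0.  So z_0 = 1.25 is a root, |z_0| = 1.25.
Divide out the factor (1 - 0.8 z) = (1 - z/z0) (since 1/z0 = 0.8):
  P(z) = (1 - 0.8 z)(1 + (0.52) z + (0.47) z^2)
  [check: z-coef 0.52 - (0.8) = -0.28; z^2-coef 0.47 - (0.8)(0.52) = 0.054; z^3-coef -(0.8)(0.47) = -0.376.]
Remaining roots from the quadratic factor 1 + (0.52) z + (0.47) z^2:
  Set 1 + (0.52) z + (0.47) z^2 = 0, i.e. a z^2 + b z + c = 0 with a = 0.47, b = 0.52, c = 1.
  Discriminant D = b^2 - 4ac = (0.52)^2 - 4*(0.47)*1 = 0.2704 - (1.88) = -1.6096.
  D < 0, so the roots are the complex-conjugate pair z = (-b +/- i sqrt(-D)) / (2a) = -0.5532 +/- 1.3497i.
  For a conjugate pair |z|^2 = z * conj(z) = (product of roots) = c/a = 1/(0.47) = 2.12766, so |z| = sqrt(2.12766) = 1.4586 for both roots.
Moduli of all roots: 1.2500, 1.4586, 1.4586.
All moduli strictly greater than 1? Yes.
Verdict: Stationary.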